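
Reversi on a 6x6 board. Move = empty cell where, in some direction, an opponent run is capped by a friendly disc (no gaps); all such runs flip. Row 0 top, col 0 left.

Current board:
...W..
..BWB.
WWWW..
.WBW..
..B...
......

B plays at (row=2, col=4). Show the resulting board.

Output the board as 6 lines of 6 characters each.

Answer: ...W..
..BWB.
WWWWB.
.WBB..
..B...
......

Derivation:
Place B at (2,4); scan 8 dirs for brackets.
Dir NW: opp run (1,3), next='.' -> no flip
Dir N: first cell 'B' (not opp) -> no flip
Dir NE: first cell '.' (not opp) -> no flip
Dir W: opp run (2,3) (2,2) (2,1) (2,0), next=edge -> no flip
Dir E: first cell '.' (not opp) -> no flip
Dir SW: opp run (3,3) capped by B -> flip
Dir S: first cell '.' (not opp) -> no flip
Dir SE: first cell '.' (not opp) -> no flip
All flips: (3,3)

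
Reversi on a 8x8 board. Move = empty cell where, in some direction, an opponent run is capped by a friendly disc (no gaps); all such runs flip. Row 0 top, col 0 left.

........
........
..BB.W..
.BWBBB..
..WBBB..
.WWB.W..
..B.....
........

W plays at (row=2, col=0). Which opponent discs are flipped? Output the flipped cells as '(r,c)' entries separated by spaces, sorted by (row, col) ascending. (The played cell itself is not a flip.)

Answer: (3,1)

Derivation:
Dir NW: edge -> no flip
Dir N: first cell '.' (not opp) -> no flip
Dir NE: first cell '.' (not opp) -> no flip
Dir W: edge -> no flip
Dir E: first cell '.' (not opp) -> no flip
Dir SW: edge -> no flip
Dir S: first cell '.' (not opp) -> no flip
Dir SE: opp run (3,1) capped by W -> flip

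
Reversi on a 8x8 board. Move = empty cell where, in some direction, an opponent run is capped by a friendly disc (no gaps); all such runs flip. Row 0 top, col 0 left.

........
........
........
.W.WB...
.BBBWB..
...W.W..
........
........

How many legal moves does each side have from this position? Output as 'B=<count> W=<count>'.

Answer: B=9 W=5

Derivation:
-- B to move --
(2,0): flips 1 -> legal
(2,1): flips 1 -> legal
(2,2): no bracket -> illegal
(2,3): flips 1 -> legal
(2,4): flips 1 -> legal
(3,0): no bracket -> illegal
(3,2): flips 1 -> legal
(3,5): no bracket -> illegal
(4,0): no bracket -> illegal
(4,6): no bracket -> illegal
(5,2): no bracket -> illegal
(5,4): flips 1 -> legal
(5,6): no bracket -> illegal
(6,2): no bracket -> illegal
(6,3): flips 1 -> legal
(6,4): flips 1 -> legal
(6,5): flips 1 -> legal
(6,6): no bracket -> illegal
B mobility = 9
-- W to move --
(2,3): no bracket -> illegal
(2,4): flips 1 -> legal
(2,5): no bracket -> illegal
(3,0): no bracket -> illegal
(3,2): no bracket -> illegal
(3,5): flips 2 -> legal
(3,6): no bracket -> illegal
(4,0): flips 3 -> legal
(4,6): flips 1 -> legal
(5,0): no bracket -> illegal
(5,1): flips 2 -> legal
(5,2): no bracket -> illegal
(5,4): no bracket -> illegal
(5,6): no bracket -> illegal
W mobility = 5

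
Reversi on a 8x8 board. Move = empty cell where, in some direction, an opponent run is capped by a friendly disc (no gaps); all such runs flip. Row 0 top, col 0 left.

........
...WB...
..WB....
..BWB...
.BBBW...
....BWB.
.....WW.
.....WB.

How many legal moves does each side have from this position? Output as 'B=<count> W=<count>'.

Answer: B=6 W=14

Derivation:
-- B to move --
(0,2): no bracket -> illegal
(0,3): flips 1 -> legal
(0,4): no bracket -> illegal
(1,1): no bracket -> illegal
(1,2): flips 2 -> legal
(2,1): flips 1 -> legal
(2,4): flips 1 -> legal
(3,1): no bracket -> illegal
(3,5): no bracket -> illegal
(4,5): flips 1 -> legal
(4,6): no bracket -> illegal
(5,3): no bracket -> illegal
(5,7): no bracket -> illegal
(6,4): no bracket -> illegal
(6,7): no bracket -> illegal
(7,4): flips 2 -> legal
(7,7): no bracket -> illegal
B mobility = 6
-- W to move --
(0,3): no bracket -> illegal
(0,4): no bracket -> illegal
(0,5): no bracket -> illegal
(1,2): no bracket -> illegal
(1,5): flips 1 -> legal
(2,1): flips 3 -> legal
(2,4): flips 2 -> legal
(2,5): no bracket -> illegal
(3,0): no bracket -> illegal
(3,1): flips 1 -> legal
(3,5): flips 1 -> legal
(4,0): flips 3 -> legal
(4,5): no bracket -> illegal
(4,6): flips 1 -> legal
(4,7): flips 1 -> legal
(5,0): no bracket -> illegal
(5,1): flips 1 -> legal
(5,2): flips 2 -> legal
(5,3): flips 2 -> legal
(5,7): flips 1 -> legal
(6,3): no bracket -> illegal
(6,4): flips 1 -> legal
(6,7): no bracket -> illegal
(7,7): flips 1 -> legal
W mobility = 14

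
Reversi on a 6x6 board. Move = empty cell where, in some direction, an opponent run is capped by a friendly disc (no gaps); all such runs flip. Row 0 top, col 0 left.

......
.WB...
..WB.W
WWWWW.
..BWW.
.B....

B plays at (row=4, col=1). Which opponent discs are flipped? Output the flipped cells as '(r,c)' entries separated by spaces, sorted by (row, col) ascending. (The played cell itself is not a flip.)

Answer: (3,2)

Derivation:
Dir NW: opp run (3,0), next=edge -> no flip
Dir N: opp run (3,1), next='.' -> no flip
Dir NE: opp run (3,2) capped by B -> flip
Dir W: first cell '.' (not opp) -> no flip
Dir E: first cell 'B' (not opp) -> no flip
Dir SW: first cell '.' (not opp) -> no flip
Dir S: first cell 'B' (not opp) -> no flip
Dir SE: first cell '.' (not opp) -> no flip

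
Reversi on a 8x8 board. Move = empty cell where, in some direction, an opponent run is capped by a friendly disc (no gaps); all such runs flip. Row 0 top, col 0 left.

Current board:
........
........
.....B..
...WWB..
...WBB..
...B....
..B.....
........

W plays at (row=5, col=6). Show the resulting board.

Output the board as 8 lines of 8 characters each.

Place W at (5,6); scan 8 dirs for brackets.
Dir NW: opp run (4,5) capped by W -> flip
Dir N: first cell '.' (not opp) -> no flip
Dir NE: first cell '.' (not opp) -> no flip
Dir W: first cell '.' (not opp) -> no flip
Dir E: first cell '.' (not opp) -> no flip
Dir SW: first cell '.' (not opp) -> no flip
Dir S: first cell '.' (not opp) -> no flip
Dir SE: first cell '.' (not opp) -> no flip
All flips: (4,5)

Answer: ........
........
.....B..
...WWB..
...WBW..
...B..W.
..B.....
........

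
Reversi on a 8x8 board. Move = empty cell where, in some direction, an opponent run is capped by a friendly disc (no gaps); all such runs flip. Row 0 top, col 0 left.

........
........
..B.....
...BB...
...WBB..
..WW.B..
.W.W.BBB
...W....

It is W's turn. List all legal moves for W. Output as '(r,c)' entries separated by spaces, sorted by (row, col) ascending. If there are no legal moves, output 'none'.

(1,1): no bracket -> illegal
(1,2): no bracket -> illegal
(1,3): no bracket -> illegal
(2,1): no bracket -> illegal
(2,3): flips 1 -> legal
(2,4): no bracket -> illegal
(2,5): flips 1 -> legal
(3,1): no bracket -> illegal
(3,2): no bracket -> illegal
(3,5): flips 1 -> legal
(3,6): no bracket -> illegal
(4,2): no bracket -> illegal
(4,6): flips 2 -> legal
(5,4): no bracket -> illegal
(5,6): no bracket -> illegal
(5,7): no bracket -> illegal
(6,4): no bracket -> illegal
(7,4): no bracket -> illegal
(7,5): no bracket -> illegal
(7,6): no bracket -> illegal
(7,7): no bracket -> illegal

Answer: (2,3) (2,5) (3,5) (4,6)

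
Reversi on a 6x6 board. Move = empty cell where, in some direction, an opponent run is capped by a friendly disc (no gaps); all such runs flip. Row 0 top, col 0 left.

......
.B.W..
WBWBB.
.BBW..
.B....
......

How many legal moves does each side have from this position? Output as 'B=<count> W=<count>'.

Answer: B=8 W=8

Derivation:
-- B to move --
(0,2): flips 1 -> legal
(0,3): flips 1 -> legal
(0,4): flips 2 -> legal
(1,0): no bracket -> illegal
(1,2): flips 1 -> legal
(1,4): no bracket -> illegal
(3,0): no bracket -> illegal
(3,4): flips 1 -> legal
(4,2): flips 1 -> legal
(4,3): flips 1 -> legal
(4,4): flips 2 -> legal
B mobility = 8
-- W to move --
(0,0): flips 1 -> legal
(0,1): no bracket -> illegal
(0,2): flips 1 -> legal
(1,0): no bracket -> illegal
(1,2): no bracket -> illegal
(1,4): no bracket -> illegal
(1,5): flips 1 -> legal
(2,5): flips 2 -> legal
(3,0): flips 2 -> legal
(3,4): no bracket -> illegal
(3,5): flips 1 -> legal
(4,0): flips 1 -> legal
(4,2): flips 2 -> legal
(4,3): no bracket -> illegal
(5,0): no bracket -> illegal
(5,1): no bracket -> illegal
(5,2): no bracket -> illegal
W mobility = 8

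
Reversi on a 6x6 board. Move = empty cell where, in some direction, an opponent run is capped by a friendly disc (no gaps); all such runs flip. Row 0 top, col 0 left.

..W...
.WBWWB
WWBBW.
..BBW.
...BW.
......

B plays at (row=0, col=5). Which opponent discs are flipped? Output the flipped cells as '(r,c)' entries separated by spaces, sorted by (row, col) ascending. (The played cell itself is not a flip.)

Answer: (1,4)

Derivation:
Dir NW: edge -> no flip
Dir N: edge -> no flip
Dir NE: edge -> no flip
Dir W: first cell '.' (not opp) -> no flip
Dir E: edge -> no flip
Dir SW: opp run (1,4) capped by B -> flip
Dir S: first cell 'B' (not opp) -> no flip
Dir SE: edge -> no flip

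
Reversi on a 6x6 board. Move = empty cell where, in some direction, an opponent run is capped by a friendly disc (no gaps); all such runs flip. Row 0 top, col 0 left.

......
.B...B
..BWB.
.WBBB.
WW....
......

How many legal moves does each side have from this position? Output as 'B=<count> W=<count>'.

-- B to move --
(1,2): flips 1 -> legal
(1,3): flips 1 -> legal
(1,4): flips 1 -> legal
(2,0): no bracket -> illegal
(2,1): no bracket -> illegal
(3,0): flips 1 -> legal
(4,2): no bracket -> illegal
(5,0): flips 1 -> legal
(5,1): no bracket -> illegal
(5,2): no bracket -> illegal
B mobility = 5
-- W to move --
(0,0): no bracket -> illegal
(0,1): no bracket -> illegal
(0,2): no bracket -> illegal
(0,4): no bracket -> illegal
(0,5): no bracket -> illegal
(1,0): no bracket -> illegal
(1,2): no bracket -> illegal
(1,3): flips 1 -> legal
(1,4): no bracket -> illegal
(2,0): no bracket -> illegal
(2,1): flips 1 -> legal
(2,5): flips 1 -> legal
(3,5): flips 3 -> legal
(4,2): no bracket -> illegal
(4,3): flips 1 -> legal
(4,4): no bracket -> illegal
(4,5): flips 1 -> legal
W mobility = 6

Answer: B=5 W=6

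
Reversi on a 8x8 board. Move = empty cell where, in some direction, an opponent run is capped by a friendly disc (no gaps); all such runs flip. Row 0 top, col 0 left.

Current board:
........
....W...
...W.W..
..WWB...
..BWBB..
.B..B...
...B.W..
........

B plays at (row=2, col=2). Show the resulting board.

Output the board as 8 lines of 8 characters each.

Place B at (2,2); scan 8 dirs for brackets.
Dir NW: first cell '.' (not opp) -> no flip
Dir N: first cell '.' (not opp) -> no flip
Dir NE: first cell '.' (not opp) -> no flip
Dir W: first cell '.' (not opp) -> no flip
Dir E: opp run (2,3), next='.' -> no flip
Dir SW: first cell '.' (not opp) -> no flip
Dir S: opp run (3,2) capped by B -> flip
Dir SE: opp run (3,3) capped by B -> flip
All flips: (3,2) (3,3)

Answer: ........
....W...
..BW.W..
..BBB...
..BWBB..
.B..B...
...B.W..
........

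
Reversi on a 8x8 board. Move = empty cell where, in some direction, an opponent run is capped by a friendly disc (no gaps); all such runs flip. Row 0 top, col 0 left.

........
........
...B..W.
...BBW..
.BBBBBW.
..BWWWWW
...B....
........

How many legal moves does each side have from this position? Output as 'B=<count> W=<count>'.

-- B to move --
(1,5): no bracket -> illegal
(1,6): no bracket -> illegal
(1,7): flips 2 -> legal
(2,4): no bracket -> illegal
(2,5): flips 1 -> legal
(2,7): no bracket -> illegal
(3,6): flips 1 -> legal
(3,7): no bracket -> illegal
(4,7): flips 1 -> legal
(6,2): flips 1 -> legal
(6,4): flips 2 -> legal
(6,5): flips 2 -> legal
(6,6): flips 1 -> legal
(6,7): flips 1 -> legal
B mobility = 9
-- W to move --
(1,2): flips 3 -> legal
(1,3): flips 3 -> legal
(1,4): no bracket -> illegal
(2,2): flips 2 -> legal
(2,4): flips 2 -> legal
(2,5): no bracket -> illegal
(3,0): no bracket -> illegal
(3,1): flips 1 -> legal
(3,2): flips 3 -> legal
(3,6): flips 1 -> legal
(4,0): flips 5 -> legal
(5,0): no bracket -> illegal
(5,1): flips 1 -> legal
(6,1): no bracket -> illegal
(6,2): no bracket -> illegal
(6,4): no bracket -> illegal
(7,2): flips 1 -> legal
(7,3): flips 1 -> legal
(7,4): no bracket -> illegal
W mobility = 11

Answer: B=9 W=11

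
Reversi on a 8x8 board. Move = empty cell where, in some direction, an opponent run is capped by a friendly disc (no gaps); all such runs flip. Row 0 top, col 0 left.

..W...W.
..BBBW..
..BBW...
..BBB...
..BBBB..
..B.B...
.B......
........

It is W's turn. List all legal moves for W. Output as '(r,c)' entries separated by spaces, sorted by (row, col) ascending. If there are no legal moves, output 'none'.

Answer: (0,4) (1,1) (2,1) (5,1) (6,2) (6,4)

Derivation:
(0,1): no bracket -> illegal
(0,3): no bracket -> illegal
(0,4): flips 1 -> legal
(0,5): no bracket -> illegal
(1,1): flips 3 -> legal
(2,1): flips 2 -> legal
(2,5): no bracket -> illegal
(3,1): no bracket -> illegal
(3,5): no bracket -> illegal
(3,6): no bracket -> illegal
(4,1): no bracket -> illegal
(4,6): no bracket -> illegal
(5,0): no bracket -> illegal
(5,1): flips 2 -> legal
(5,3): no bracket -> illegal
(5,5): no bracket -> illegal
(5,6): no bracket -> illegal
(6,0): no bracket -> illegal
(6,2): flips 5 -> legal
(6,3): no bracket -> illegal
(6,4): flips 3 -> legal
(6,5): no bracket -> illegal
(7,0): no bracket -> illegal
(7,1): no bracket -> illegal
(7,2): no bracket -> illegal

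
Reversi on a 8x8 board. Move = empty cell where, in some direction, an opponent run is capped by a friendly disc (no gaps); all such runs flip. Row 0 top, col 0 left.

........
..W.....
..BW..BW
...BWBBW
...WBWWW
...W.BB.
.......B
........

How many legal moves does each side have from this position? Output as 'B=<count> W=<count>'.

Answer: B=9 W=11

Derivation:
-- B to move --
(0,1): flips 4 -> legal
(0,2): flips 1 -> legal
(0,3): no bracket -> illegal
(1,1): no bracket -> illegal
(1,3): flips 1 -> legal
(1,4): no bracket -> illegal
(1,6): no bracket -> illegal
(1,7): no bracket -> illegal
(2,1): no bracket -> illegal
(2,4): flips 2 -> legal
(2,5): no bracket -> illegal
(3,2): no bracket -> illegal
(4,2): flips 1 -> legal
(5,2): no bracket -> illegal
(5,4): flips 1 -> legal
(5,7): flips 1 -> legal
(6,2): flips 1 -> legal
(6,3): flips 2 -> legal
(6,4): no bracket -> illegal
B mobility = 9
-- W to move --
(1,1): no bracket -> illegal
(1,3): no bracket -> illegal
(1,5): flips 1 -> legal
(1,6): flips 2 -> legal
(1,7): flips 3 -> legal
(2,1): flips 1 -> legal
(2,4): flips 1 -> legal
(2,5): flips 3 -> legal
(3,1): no bracket -> illegal
(3,2): flips 2 -> legal
(4,2): no bracket -> illegal
(5,4): flips 1 -> legal
(5,7): no bracket -> illegal
(6,4): flips 1 -> legal
(6,5): flips 2 -> legal
(6,6): flips 1 -> legal
(7,6): no bracket -> illegal
(7,7): no bracket -> illegal
W mobility = 11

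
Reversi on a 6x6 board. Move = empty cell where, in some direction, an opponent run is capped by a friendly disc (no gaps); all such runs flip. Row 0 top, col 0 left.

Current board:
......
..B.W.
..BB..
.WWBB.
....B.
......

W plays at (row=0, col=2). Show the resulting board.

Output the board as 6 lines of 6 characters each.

Answer: ..W...
..W.W.
..WB..
.WWBB.
....B.
......

Derivation:
Place W at (0,2); scan 8 dirs for brackets.
Dir NW: edge -> no flip
Dir N: edge -> no flip
Dir NE: edge -> no flip
Dir W: first cell '.' (not opp) -> no flip
Dir E: first cell '.' (not opp) -> no flip
Dir SW: first cell '.' (not opp) -> no flip
Dir S: opp run (1,2) (2,2) capped by W -> flip
Dir SE: first cell '.' (not opp) -> no flip
All flips: (1,2) (2,2)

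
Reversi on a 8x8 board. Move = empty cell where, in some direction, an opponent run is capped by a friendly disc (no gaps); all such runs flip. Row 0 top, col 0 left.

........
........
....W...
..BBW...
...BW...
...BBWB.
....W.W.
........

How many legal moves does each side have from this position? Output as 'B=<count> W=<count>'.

Answer: B=9 W=7

Derivation:
-- B to move --
(1,3): no bracket -> illegal
(1,4): flips 3 -> legal
(1,5): flips 1 -> legal
(2,3): no bracket -> illegal
(2,5): flips 1 -> legal
(3,5): flips 2 -> legal
(4,5): flips 1 -> legal
(4,6): no bracket -> illegal
(5,7): no bracket -> illegal
(6,3): no bracket -> illegal
(6,5): no bracket -> illegal
(6,7): no bracket -> illegal
(7,3): no bracket -> illegal
(7,4): flips 1 -> legal
(7,5): flips 1 -> legal
(7,6): flips 1 -> legal
(7,7): flips 3 -> legal
B mobility = 9
-- W to move --
(2,1): no bracket -> illegal
(2,2): flips 1 -> legal
(2,3): no bracket -> illegal
(3,1): flips 2 -> legal
(4,1): no bracket -> illegal
(4,2): flips 3 -> legal
(4,5): no bracket -> illegal
(4,6): flips 1 -> legal
(4,7): no bracket -> illegal
(5,2): flips 3 -> legal
(5,7): flips 1 -> legal
(6,2): flips 1 -> legal
(6,3): no bracket -> illegal
(6,5): no bracket -> illegal
(6,7): no bracket -> illegal
W mobility = 7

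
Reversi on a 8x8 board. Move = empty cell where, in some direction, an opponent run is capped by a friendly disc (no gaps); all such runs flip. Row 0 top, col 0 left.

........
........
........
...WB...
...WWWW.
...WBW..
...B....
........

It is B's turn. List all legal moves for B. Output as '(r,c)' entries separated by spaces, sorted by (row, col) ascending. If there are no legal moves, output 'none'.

Answer: (2,3) (3,2) (3,6) (5,2) (5,6)

Derivation:
(2,2): no bracket -> illegal
(2,3): flips 3 -> legal
(2,4): no bracket -> illegal
(3,2): flips 2 -> legal
(3,5): no bracket -> illegal
(3,6): flips 1 -> legal
(3,7): no bracket -> illegal
(4,2): no bracket -> illegal
(4,7): no bracket -> illegal
(5,2): flips 2 -> legal
(5,6): flips 2 -> legal
(5,7): no bracket -> illegal
(6,2): no bracket -> illegal
(6,4): no bracket -> illegal
(6,5): no bracket -> illegal
(6,6): no bracket -> illegal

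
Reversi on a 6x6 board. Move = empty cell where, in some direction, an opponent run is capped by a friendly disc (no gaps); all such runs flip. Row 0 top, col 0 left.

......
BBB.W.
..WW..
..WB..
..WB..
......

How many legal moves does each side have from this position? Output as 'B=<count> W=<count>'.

-- B to move --
(0,3): no bracket -> illegal
(0,4): no bracket -> illegal
(0,5): no bracket -> illegal
(1,3): flips 1 -> legal
(1,5): no bracket -> illegal
(2,1): flips 1 -> legal
(2,4): no bracket -> illegal
(2,5): no bracket -> illegal
(3,1): flips 1 -> legal
(3,4): flips 1 -> legal
(4,1): flips 1 -> legal
(5,1): flips 1 -> legal
(5,2): flips 3 -> legal
(5,3): no bracket -> illegal
B mobility = 7
-- W to move --
(0,0): flips 1 -> legal
(0,1): flips 1 -> legal
(0,2): flips 1 -> legal
(0,3): no bracket -> illegal
(1,3): no bracket -> illegal
(2,0): no bracket -> illegal
(2,1): no bracket -> illegal
(2,4): flips 1 -> legal
(3,4): flips 1 -> legal
(4,4): flips 2 -> legal
(5,2): no bracket -> illegal
(5,3): flips 2 -> legal
(5,4): flips 1 -> legal
W mobility = 8

Answer: B=7 W=8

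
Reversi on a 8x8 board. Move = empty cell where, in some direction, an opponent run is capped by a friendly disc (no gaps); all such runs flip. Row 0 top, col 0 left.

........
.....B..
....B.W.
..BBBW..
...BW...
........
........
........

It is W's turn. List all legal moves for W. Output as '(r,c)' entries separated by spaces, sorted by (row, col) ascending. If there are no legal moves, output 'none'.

(0,4): flips 1 -> legal
(0,5): no bracket -> illegal
(0,6): no bracket -> illegal
(1,3): flips 1 -> legal
(1,4): flips 2 -> legal
(1,6): no bracket -> illegal
(2,1): no bracket -> illegal
(2,2): flips 1 -> legal
(2,3): no bracket -> illegal
(2,5): no bracket -> illegal
(3,1): flips 3 -> legal
(4,1): no bracket -> illegal
(4,2): flips 1 -> legal
(4,5): no bracket -> illegal
(5,2): no bracket -> illegal
(5,3): no bracket -> illegal
(5,4): no bracket -> illegal

Answer: (0,4) (1,3) (1,4) (2,2) (3,1) (4,2)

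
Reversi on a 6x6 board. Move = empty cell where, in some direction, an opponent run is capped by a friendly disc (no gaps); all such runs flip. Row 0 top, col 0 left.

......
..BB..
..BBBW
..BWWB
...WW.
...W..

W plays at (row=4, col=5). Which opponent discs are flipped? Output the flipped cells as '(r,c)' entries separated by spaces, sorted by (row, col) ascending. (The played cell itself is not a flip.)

Answer: (3,5)

Derivation:
Dir NW: first cell 'W' (not opp) -> no flip
Dir N: opp run (3,5) capped by W -> flip
Dir NE: edge -> no flip
Dir W: first cell 'W' (not opp) -> no flip
Dir E: edge -> no flip
Dir SW: first cell '.' (not opp) -> no flip
Dir S: first cell '.' (not opp) -> no flip
Dir SE: edge -> no flip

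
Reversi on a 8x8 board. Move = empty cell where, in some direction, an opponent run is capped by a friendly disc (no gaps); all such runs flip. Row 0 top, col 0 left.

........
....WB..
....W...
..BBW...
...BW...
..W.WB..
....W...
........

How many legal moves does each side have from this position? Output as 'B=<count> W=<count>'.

-- B to move --
(0,3): no bracket -> illegal
(0,4): no bracket -> illegal
(0,5): no bracket -> illegal
(1,3): flips 1 -> legal
(2,3): no bracket -> illegal
(2,5): flips 1 -> legal
(3,5): flips 1 -> legal
(4,1): no bracket -> illegal
(4,2): no bracket -> illegal
(4,5): flips 1 -> legal
(5,1): no bracket -> illegal
(5,3): flips 1 -> legal
(6,1): flips 1 -> legal
(6,2): no bracket -> illegal
(6,3): no bracket -> illegal
(6,5): flips 1 -> legal
(7,3): flips 1 -> legal
(7,4): no bracket -> illegal
(7,5): no bracket -> illegal
B mobility = 8
-- W to move --
(0,4): no bracket -> illegal
(0,5): no bracket -> illegal
(0,6): flips 1 -> legal
(1,6): flips 1 -> legal
(2,1): flips 2 -> legal
(2,2): flips 1 -> legal
(2,3): no bracket -> illegal
(2,5): no bracket -> illegal
(2,6): no bracket -> illegal
(3,1): flips 2 -> legal
(4,1): no bracket -> illegal
(4,2): flips 2 -> legal
(4,5): no bracket -> illegal
(4,6): flips 1 -> legal
(5,3): no bracket -> illegal
(5,6): flips 1 -> legal
(6,5): no bracket -> illegal
(6,6): flips 1 -> legal
W mobility = 9

Answer: B=8 W=9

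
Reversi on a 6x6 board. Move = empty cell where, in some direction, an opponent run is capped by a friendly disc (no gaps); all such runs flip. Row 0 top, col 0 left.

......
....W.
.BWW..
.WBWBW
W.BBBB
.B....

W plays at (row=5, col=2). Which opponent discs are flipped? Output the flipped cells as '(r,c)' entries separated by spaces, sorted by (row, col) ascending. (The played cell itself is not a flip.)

Dir NW: first cell '.' (not opp) -> no flip
Dir N: opp run (4,2) (3,2) capped by W -> flip
Dir NE: opp run (4,3) (3,4), next='.' -> no flip
Dir W: opp run (5,1), next='.' -> no flip
Dir E: first cell '.' (not opp) -> no flip
Dir SW: edge -> no flip
Dir S: edge -> no flip
Dir SE: edge -> no flip

Answer: (3,2) (4,2)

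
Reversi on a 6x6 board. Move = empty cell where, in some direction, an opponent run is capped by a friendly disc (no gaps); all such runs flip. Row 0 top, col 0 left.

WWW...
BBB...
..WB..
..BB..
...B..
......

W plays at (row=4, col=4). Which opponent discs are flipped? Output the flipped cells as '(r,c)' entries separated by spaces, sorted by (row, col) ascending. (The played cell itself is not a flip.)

Answer: (3,3)

Derivation:
Dir NW: opp run (3,3) capped by W -> flip
Dir N: first cell '.' (not opp) -> no flip
Dir NE: first cell '.' (not opp) -> no flip
Dir W: opp run (4,3), next='.' -> no flip
Dir E: first cell '.' (not opp) -> no flip
Dir SW: first cell '.' (not opp) -> no flip
Dir S: first cell '.' (not opp) -> no flip
Dir SE: first cell '.' (not opp) -> no flip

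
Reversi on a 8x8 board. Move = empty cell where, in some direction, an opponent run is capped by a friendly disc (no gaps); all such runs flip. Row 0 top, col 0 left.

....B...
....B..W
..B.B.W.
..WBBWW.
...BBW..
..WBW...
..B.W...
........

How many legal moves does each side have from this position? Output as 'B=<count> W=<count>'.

Answer: B=12 W=7

Derivation:
-- B to move --
(0,6): no bracket -> illegal
(0,7): no bracket -> illegal
(1,5): no bracket -> illegal
(1,6): no bracket -> illegal
(2,1): flips 1 -> legal
(2,3): no bracket -> illegal
(2,5): no bracket -> illegal
(2,7): no bracket -> illegal
(3,1): flips 1 -> legal
(3,7): flips 2 -> legal
(4,1): no bracket -> illegal
(4,2): flips 2 -> legal
(4,6): flips 2 -> legal
(4,7): no bracket -> illegal
(5,1): flips 1 -> legal
(5,5): flips 1 -> legal
(5,6): flips 1 -> legal
(6,1): flips 1 -> legal
(6,3): no bracket -> illegal
(6,5): flips 1 -> legal
(7,3): no bracket -> illegal
(7,4): flips 2 -> legal
(7,5): flips 1 -> legal
B mobility = 12
-- W to move --
(0,3): no bracket -> illegal
(0,5): no bracket -> illegal
(1,1): no bracket -> illegal
(1,2): flips 1 -> legal
(1,3): flips 1 -> legal
(1,5): no bracket -> illegal
(2,1): no bracket -> illegal
(2,3): flips 1 -> legal
(2,5): flips 2 -> legal
(3,1): no bracket -> illegal
(4,2): flips 3 -> legal
(5,1): no bracket -> illegal
(5,5): no bracket -> illegal
(6,1): no bracket -> illegal
(6,3): no bracket -> illegal
(7,1): flips 3 -> legal
(7,2): flips 1 -> legal
(7,3): no bracket -> illegal
W mobility = 7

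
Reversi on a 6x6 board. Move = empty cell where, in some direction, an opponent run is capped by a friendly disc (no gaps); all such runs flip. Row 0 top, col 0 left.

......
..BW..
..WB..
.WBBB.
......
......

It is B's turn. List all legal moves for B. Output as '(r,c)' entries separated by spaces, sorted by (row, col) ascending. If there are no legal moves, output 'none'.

(0,2): no bracket -> illegal
(0,3): flips 1 -> legal
(0,4): no bracket -> illegal
(1,1): flips 1 -> legal
(1,4): flips 1 -> legal
(2,0): no bracket -> illegal
(2,1): flips 1 -> legal
(2,4): no bracket -> illegal
(3,0): flips 1 -> legal
(4,0): no bracket -> illegal
(4,1): no bracket -> illegal
(4,2): no bracket -> illegal

Answer: (0,3) (1,1) (1,4) (2,1) (3,0)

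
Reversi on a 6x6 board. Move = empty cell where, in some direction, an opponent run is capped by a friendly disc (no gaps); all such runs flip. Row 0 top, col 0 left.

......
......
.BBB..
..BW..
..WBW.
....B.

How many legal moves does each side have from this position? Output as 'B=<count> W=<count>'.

Answer: B=5 W=5

Derivation:
-- B to move --
(2,4): no bracket -> illegal
(3,1): no bracket -> illegal
(3,4): flips 2 -> legal
(3,5): no bracket -> illegal
(4,1): flips 1 -> legal
(4,5): flips 1 -> legal
(5,1): no bracket -> illegal
(5,2): flips 1 -> legal
(5,3): no bracket -> illegal
(5,5): flips 2 -> legal
B mobility = 5
-- W to move --
(1,0): no bracket -> illegal
(1,1): flips 1 -> legal
(1,2): flips 2 -> legal
(1,3): flips 1 -> legal
(1,4): no bracket -> illegal
(2,0): no bracket -> illegal
(2,4): no bracket -> illegal
(3,0): no bracket -> illegal
(3,1): flips 1 -> legal
(3,4): no bracket -> illegal
(4,1): no bracket -> illegal
(4,5): no bracket -> illegal
(5,2): no bracket -> illegal
(5,3): flips 1 -> legal
(5,5): no bracket -> illegal
W mobility = 5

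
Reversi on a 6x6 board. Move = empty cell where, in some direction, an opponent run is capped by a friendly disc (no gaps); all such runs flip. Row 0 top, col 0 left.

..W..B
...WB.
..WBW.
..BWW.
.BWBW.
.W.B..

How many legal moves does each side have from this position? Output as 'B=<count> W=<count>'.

-- B to move --
(0,1): no bracket -> illegal
(0,3): flips 1 -> legal
(0,4): no bracket -> illegal
(1,1): no bracket -> illegal
(1,2): flips 2 -> legal
(1,5): no bracket -> illegal
(2,1): flips 1 -> legal
(2,5): flips 2 -> legal
(3,1): flips 1 -> legal
(3,5): flips 3 -> legal
(4,0): no bracket -> illegal
(4,5): flips 2 -> legal
(5,0): no bracket -> illegal
(5,2): flips 1 -> legal
(5,4): flips 3 -> legal
(5,5): no bracket -> illegal
B mobility = 9
-- W to move --
(0,3): no bracket -> illegal
(0,4): flips 1 -> legal
(1,2): flips 1 -> legal
(1,5): flips 1 -> legal
(2,1): no bracket -> illegal
(2,5): no bracket -> illegal
(3,0): no bracket -> illegal
(3,1): flips 2 -> legal
(4,0): flips 1 -> legal
(5,0): no bracket -> illegal
(5,2): flips 1 -> legal
(5,4): no bracket -> illegal
W mobility = 6

Answer: B=9 W=6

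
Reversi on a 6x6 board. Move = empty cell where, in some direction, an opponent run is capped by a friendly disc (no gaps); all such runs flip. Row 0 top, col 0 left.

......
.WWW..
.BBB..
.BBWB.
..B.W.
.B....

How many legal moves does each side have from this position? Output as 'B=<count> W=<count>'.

-- B to move --
(0,0): flips 1 -> legal
(0,1): flips 2 -> legal
(0,2): flips 1 -> legal
(0,3): flips 2 -> legal
(0,4): flips 1 -> legal
(1,0): no bracket -> illegal
(1,4): no bracket -> illegal
(2,0): no bracket -> illegal
(2,4): flips 1 -> legal
(3,5): no bracket -> illegal
(4,3): flips 1 -> legal
(4,5): no bracket -> illegal
(5,3): no bracket -> illegal
(5,4): flips 1 -> legal
(5,5): flips 2 -> legal
B mobility = 9
-- W to move --
(1,0): no bracket -> illegal
(1,4): no bracket -> illegal
(2,0): no bracket -> illegal
(2,4): flips 1 -> legal
(2,5): no bracket -> illegal
(3,0): flips 3 -> legal
(3,5): flips 1 -> legal
(4,0): flips 2 -> legal
(4,1): flips 2 -> legal
(4,3): no bracket -> illegal
(4,5): flips 2 -> legal
(5,0): no bracket -> illegal
(5,2): flips 3 -> legal
(5,3): no bracket -> illegal
W mobility = 7

Answer: B=9 W=7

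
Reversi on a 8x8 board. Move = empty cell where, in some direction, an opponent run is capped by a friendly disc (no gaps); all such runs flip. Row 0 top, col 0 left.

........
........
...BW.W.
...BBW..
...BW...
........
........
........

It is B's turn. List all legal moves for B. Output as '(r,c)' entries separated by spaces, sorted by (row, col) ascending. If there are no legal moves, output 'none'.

Answer: (1,4) (1,5) (2,5) (3,6) (4,5) (5,4) (5,5)

Derivation:
(1,3): no bracket -> illegal
(1,4): flips 1 -> legal
(1,5): flips 1 -> legal
(1,6): no bracket -> illegal
(1,7): no bracket -> illegal
(2,5): flips 1 -> legal
(2,7): no bracket -> illegal
(3,6): flips 1 -> legal
(3,7): no bracket -> illegal
(4,5): flips 1 -> legal
(4,6): no bracket -> illegal
(5,3): no bracket -> illegal
(5,4): flips 1 -> legal
(5,5): flips 1 -> legal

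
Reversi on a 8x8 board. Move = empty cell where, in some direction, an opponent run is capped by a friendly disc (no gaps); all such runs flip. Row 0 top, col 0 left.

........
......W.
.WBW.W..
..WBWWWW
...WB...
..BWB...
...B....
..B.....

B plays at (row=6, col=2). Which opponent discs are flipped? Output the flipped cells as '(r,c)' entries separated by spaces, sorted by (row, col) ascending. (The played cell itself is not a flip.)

Dir NW: first cell '.' (not opp) -> no flip
Dir N: first cell 'B' (not opp) -> no flip
Dir NE: opp run (5,3) capped by B -> flip
Dir W: first cell '.' (not opp) -> no flip
Dir E: first cell 'B' (not opp) -> no flip
Dir SW: first cell '.' (not opp) -> no flip
Dir S: first cell 'B' (not opp) -> no flip
Dir SE: first cell '.' (not opp) -> no flip

Answer: (5,3)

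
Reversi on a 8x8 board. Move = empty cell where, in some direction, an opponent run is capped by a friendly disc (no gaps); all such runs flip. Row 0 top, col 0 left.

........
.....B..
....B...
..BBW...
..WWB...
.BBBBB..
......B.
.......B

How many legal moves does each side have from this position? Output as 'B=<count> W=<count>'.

-- B to move --
(2,3): no bracket -> illegal
(2,5): flips 2 -> legal
(3,1): flips 1 -> legal
(3,5): flips 1 -> legal
(4,1): flips 2 -> legal
(4,5): no bracket -> illegal
B mobility = 4
-- W to move --
(0,4): no bracket -> illegal
(0,5): no bracket -> illegal
(0,6): flips 3 -> legal
(1,3): no bracket -> illegal
(1,4): flips 1 -> legal
(1,6): no bracket -> illegal
(2,1): flips 1 -> legal
(2,2): flips 1 -> legal
(2,3): flips 1 -> legal
(2,5): no bracket -> illegal
(2,6): no bracket -> illegal
(3,1): flips 2 -> legal
(3,5): no bracket -> illegal
(4,0): no bracket -> illegal
(4,1): no bracket -> illegal
(4,5): flips 1 -> legal
(4,6): no bracket -> illegal
(5,0): no bracket -> illegal
(5,6): no bracket -> illegal
(5,7): no bracket -> illegal
(6,0): flips 1 -> legal
(6,1): flips 1 -> legal
(6,2): flips 1 -> legal
(6,3): flips 1 -> legal
(6,4): flips 3 -> legal
(6,5): flips 1 -> legal
(6,7): no bracket -> illegal
(7,5): no bracket -> illegal
(7,6): no bracket -> illegal
W mobility = 13

Answer: B=4 W=13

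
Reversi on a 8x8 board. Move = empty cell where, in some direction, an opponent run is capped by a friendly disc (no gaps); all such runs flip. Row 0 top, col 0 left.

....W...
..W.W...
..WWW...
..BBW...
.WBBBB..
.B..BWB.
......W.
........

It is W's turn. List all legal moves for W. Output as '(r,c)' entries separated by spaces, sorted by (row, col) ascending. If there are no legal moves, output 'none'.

(2,1): no bracket -> illegal
(3,1): flips 2 -> legal
(3,5): flips 1 -> legal
(3,6): no bracket -> illegal
(4,0): no bracket -> illegal
(4,6): flips 5 -> legal
(4,7): no bracket -> illegal
(5,0): no bracket -> illegal
(5,2): flips 3 -> legal
(5,3): flips 3 -> legal
(5,7): flips 1 -> legal
(6,0): flips 3 -> legal
(6,1): flips 1 -> legal
(6,2): no bracket -> illegal
(6,3): no bracket -> illegal
(6,4): flips 2 -> legal
(6,5): no bracket -> illegal
(6,7): flips 2 -> legal

Answer: (3,1) (3,5) (4,6) (5,2) (5,3) (5,7) (6,0) (6,1) (6,4) (6,7)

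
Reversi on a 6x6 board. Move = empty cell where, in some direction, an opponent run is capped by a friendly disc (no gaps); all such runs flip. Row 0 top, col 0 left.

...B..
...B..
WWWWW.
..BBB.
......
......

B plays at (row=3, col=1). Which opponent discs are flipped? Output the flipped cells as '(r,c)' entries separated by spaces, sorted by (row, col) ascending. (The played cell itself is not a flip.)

Answer: (2,2)

Derivation:
Dir NW: opp run (2,0), next=edge -> no flip
Dir N: opp run (2,1), next='.' -> no flip
Dir NE: opp run (2,2) capped by B -> flip
Dir W: first cell '.' (not opp) -> no flip
Dir E: first cell 'B' (not opp) -> no flip
Dir SW: first cell '.' (not opp) -> no flip
Dir S: first cell '.' (not opp) -> no flip
Dir SE: first cell '.' (not opp) -> no flip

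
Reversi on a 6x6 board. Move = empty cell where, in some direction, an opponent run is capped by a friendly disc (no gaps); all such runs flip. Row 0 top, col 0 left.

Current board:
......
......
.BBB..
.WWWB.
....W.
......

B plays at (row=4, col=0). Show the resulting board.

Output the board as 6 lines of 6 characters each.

Place B at (4,0); scan 8 dirs for brackets.
Dir NW: edge -> no flip
Dir N: first cell '.' (not opp) -> no flip
Dir NE: opp run (3,1) capped by B -> flip
Dir W: edge -> no flip
Dir E: first cell '.' (not opp) -> no flip
Dir SW: edge -> no flip
Dir S: first cell '.' (not opp) -> no flip
Dir SE: first cell '.' (not opp) -> no flip
All flips: (3,1)

Answer: ......
......
.BBB..
.BWWB.
B...W.
......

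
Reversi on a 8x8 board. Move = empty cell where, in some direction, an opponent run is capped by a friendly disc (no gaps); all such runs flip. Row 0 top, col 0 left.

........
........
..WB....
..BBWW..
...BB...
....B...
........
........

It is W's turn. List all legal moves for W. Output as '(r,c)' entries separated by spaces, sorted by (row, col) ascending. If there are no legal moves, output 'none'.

Answer: (1,2) (2,4) (3,1) (4,2) (5,2) (5,3) (5,5) (6,4)

Derivation:
(1,2): flips 1 -> legal
(1,3): no bracket -> illegal
(1,4): no bracket -> illegal
(2,1): no bracket -> illegal
(2,4): flips 1 -> legal
(3,1): flips 2 -> legal
(4,1): no bracket -> illegal
(4,2): flips 1 -> legal
(4,5): no bracket -> illegal
(5,2): flips 1 -> legal
(5,3): flips 1 -> legal
(5,5): flips 2 -> legal
(6,3): no bracket -> illegal
(6,4): flips 2 -> legal
(6,5): no bracket -> illegal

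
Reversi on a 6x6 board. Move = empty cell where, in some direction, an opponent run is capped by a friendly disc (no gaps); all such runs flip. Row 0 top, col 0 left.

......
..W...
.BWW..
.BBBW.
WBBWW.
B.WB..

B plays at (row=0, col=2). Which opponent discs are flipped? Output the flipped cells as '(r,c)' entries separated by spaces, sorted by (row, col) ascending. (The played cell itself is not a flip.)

Dir NW: edge -> no flip
Dir N: edge -> no flip
Dir NE: edge -> no flip
Dir W: first cell '.' (not opp) -> no flip
Dir E: first cell '.' (not opp) -> no flip
Dir SW: first cell '.' (not opp) -> no flip
Dir S: opp run (1,2) (2,2) capped by B -> flip
Dir SE: first cell '.' (not opp) -> no flip

Answer: (1,2) (2,2)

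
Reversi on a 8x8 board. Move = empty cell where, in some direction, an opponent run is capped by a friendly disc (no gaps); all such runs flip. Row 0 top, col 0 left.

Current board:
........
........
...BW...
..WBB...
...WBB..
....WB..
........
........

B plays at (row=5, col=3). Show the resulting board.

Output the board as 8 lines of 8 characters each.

Place B at (5,3); scan 8 dirs for brackets.
Dir NW: first cell '.' (not opp) -> no flip
Dir N: opp run (4,3) capped by B -> flip
Dir NE: first cell 'B' (not opp) -> no flip
Dir W: first cell '.' (not opp) -> no flip
Dir E: opp run (5,4) capped by B -> flip
Dir SW: first cell '.' (not opp) -> no flip
Dir S: first cell '.' (not opp) -> no flip
Dir SE: first cell '.' (not opp) -> no flip
All flips: (4,3) (5,4)

Answer: ........
........
...BW...
..WBB...
...BBB..
...BBB..
........
........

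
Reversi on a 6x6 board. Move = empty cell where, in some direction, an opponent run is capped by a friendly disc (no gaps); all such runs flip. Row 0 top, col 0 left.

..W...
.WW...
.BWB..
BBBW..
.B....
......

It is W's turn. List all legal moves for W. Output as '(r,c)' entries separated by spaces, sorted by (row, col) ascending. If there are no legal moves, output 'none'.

Answer: (1,3) (2,0) (2,4) (3,4) (4,0) (4,2) (5,1)

Derivation:
(1,0): no bracket -> illegal
(1,3): flips 1 -> legal
(1,4): no bracket -> illegal
(2,0): flips 1 -> legal
(2,4): flips 1 -> legal
(3,4): flips 1 -> legal
(4,0): flips 1 -> legal
(4,2): flips 1 -> legal
(4,3): no bracket -> illegal
(5,0): no bracket -> illegal
(5,1): flips 3 -> legal
(5,2): no bracket -> illegal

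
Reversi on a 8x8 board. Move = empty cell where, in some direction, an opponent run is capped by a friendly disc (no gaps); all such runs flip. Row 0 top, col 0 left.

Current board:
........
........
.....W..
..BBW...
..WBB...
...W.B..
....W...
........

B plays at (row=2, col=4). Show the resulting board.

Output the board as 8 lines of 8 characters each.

Answer: ........
........
....BW..
..BBB...
..WBB...
...W.B..
....W...
........

Derivation:
Place B at (2,4); scan 8 dirs for brackets.
Dir NW: first cell '.' (not opp) -> no flip
Dir N: first cell '.' (not opp) -> no flip
Dir NE: first cell '.' (not opp) -> no flip
Dir W: first cell '.' (not opp) -> no flip
Dir E: opp run (2,5), next='.' -> no flip
Dir SW: first cell 'B' (not opp) -> no flip
Dir S: opp run (3,4) capped by B -> flip
Dir SE: first cell '.' (not opp) -> no flip
All flips: (3,4)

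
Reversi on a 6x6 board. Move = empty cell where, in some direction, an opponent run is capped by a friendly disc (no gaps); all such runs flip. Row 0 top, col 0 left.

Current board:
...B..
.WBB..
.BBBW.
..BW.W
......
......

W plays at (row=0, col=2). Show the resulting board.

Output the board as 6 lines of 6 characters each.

Answer: ..WB..
.WBW..
.BBBW.
..BW.W
......
......

Derivation:
Place W at (0,2); scan 8 dirs for brackets.
Dir NW: edge -> no flip
Dir N: edge -> no flip
Dir NE: edge -> no flip
Dir W: first cell '.' (not opp) -> no flip
Dir E: opp run (0,3), next='.' -> no flip
Dir SW: first cell 'W' (not opp) -> no flip
Dir S: opp run (1,2) (2,2) (3,2), next='.' -> no flip
Dir SE: opp run (1,3) capped by W -> flip
All flips: (1,3)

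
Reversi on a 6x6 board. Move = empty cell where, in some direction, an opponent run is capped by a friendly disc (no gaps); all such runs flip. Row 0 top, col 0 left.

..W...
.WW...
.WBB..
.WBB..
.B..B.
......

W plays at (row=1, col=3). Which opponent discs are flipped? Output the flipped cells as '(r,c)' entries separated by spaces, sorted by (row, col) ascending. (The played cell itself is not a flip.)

Answer: (2,2)

Derivation:
Dir NW: first cell 'W' (not opp) -> no flip
Dir N: first cell '.' (not opp) -> no flip
Dir NE: first cell '.' (not opp) -> no flip
Dir W: first cell 'W' (not opp) -> no flip
Dir E: first cell '.' (not opp) -> no flip
Dir SW: opp run (2,2) capped by W -> flip
Dir S: opp run (2,3) (3,3), next='.' -> no flip
Dir SE: first cell '.' (not opp) -> no flip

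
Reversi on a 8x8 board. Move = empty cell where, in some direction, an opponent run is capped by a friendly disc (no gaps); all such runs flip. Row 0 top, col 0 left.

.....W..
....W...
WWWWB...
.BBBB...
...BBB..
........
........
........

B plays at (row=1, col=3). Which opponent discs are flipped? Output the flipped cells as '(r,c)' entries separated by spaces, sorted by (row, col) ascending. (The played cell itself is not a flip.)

Dir NW: first cell '.' (not opp) -> no flip
Dir N: first cell '.' (not opp) -> no flip
Dir NE: first cell '.' (not opp) -> no flip
Dir W: first cell '.' (not opp) -> no flip
Dir E: opp run (1,4), next='.' -> no flip
Dir SW: opp run (2,2) capped by B -> flip
Dir S: opp run (2,3) capped by B -> flip
Dir SE: first cell 'B' (not opp) -> no flip

Answer: (2,2) (2,3)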